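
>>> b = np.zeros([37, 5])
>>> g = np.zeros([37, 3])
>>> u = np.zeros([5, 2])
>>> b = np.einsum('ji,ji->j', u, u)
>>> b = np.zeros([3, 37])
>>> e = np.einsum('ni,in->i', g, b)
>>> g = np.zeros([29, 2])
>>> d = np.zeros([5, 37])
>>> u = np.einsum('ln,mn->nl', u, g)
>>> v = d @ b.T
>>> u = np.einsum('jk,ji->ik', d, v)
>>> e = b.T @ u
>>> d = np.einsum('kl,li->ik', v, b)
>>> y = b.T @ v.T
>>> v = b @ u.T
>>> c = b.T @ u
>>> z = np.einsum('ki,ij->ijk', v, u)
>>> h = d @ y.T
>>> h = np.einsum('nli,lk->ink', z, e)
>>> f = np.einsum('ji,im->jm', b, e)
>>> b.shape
(3, 37)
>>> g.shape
(29, 2)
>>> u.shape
(3, 37)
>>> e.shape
(37, 37)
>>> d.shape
(37, 5)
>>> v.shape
(3, 3)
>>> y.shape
(37, 5)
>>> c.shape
(37, 37)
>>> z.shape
(3, 37, 3)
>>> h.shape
(3, 3, 37)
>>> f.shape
(3, 37)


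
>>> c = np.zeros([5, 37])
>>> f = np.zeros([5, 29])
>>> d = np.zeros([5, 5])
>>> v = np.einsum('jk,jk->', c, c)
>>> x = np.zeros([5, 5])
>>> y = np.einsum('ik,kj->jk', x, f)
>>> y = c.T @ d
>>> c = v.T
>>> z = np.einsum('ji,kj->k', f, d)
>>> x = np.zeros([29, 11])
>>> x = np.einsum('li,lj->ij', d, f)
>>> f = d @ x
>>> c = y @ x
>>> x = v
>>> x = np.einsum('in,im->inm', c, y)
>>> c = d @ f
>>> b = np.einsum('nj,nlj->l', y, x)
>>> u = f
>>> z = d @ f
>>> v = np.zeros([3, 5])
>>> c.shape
(5, 29)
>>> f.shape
(5, 29)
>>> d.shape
(5, 5)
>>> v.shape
(3, 5)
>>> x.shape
(37, 29, 5)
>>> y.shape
(37, 5)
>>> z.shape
(5, 29)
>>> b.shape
(29,)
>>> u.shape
(5, 29)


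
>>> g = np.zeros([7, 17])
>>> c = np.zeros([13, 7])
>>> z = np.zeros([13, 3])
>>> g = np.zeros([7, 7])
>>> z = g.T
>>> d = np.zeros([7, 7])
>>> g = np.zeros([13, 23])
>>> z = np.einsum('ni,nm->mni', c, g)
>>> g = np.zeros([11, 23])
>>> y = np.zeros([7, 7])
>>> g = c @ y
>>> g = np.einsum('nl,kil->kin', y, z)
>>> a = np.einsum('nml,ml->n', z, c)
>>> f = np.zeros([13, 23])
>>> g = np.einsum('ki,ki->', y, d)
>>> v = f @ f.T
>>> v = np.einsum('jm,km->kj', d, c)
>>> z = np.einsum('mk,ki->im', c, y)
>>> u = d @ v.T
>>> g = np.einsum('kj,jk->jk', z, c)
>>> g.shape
(13, 7)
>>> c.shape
(13, 7)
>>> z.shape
(7, 13)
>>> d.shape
(7, 7)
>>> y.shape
(7, 7)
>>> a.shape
(23,)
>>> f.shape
(13, 23)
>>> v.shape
(13, 7)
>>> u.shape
(7, 13)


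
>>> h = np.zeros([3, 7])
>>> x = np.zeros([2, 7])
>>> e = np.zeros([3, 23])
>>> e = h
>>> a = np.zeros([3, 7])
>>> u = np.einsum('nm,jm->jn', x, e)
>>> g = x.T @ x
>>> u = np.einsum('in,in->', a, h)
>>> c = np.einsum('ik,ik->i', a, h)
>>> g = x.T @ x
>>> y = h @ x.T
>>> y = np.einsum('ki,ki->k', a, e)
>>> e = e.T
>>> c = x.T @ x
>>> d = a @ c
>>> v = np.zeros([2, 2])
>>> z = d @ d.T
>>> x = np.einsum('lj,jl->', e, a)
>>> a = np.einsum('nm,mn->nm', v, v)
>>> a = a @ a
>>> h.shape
(3, 7)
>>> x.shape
()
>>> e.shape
(7, 3)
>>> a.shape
(2, 2)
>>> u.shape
()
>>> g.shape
(7, 7)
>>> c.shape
(7, 7)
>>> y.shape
(3,)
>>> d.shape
(3, 7)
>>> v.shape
(2, 2)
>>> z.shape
(3, 3)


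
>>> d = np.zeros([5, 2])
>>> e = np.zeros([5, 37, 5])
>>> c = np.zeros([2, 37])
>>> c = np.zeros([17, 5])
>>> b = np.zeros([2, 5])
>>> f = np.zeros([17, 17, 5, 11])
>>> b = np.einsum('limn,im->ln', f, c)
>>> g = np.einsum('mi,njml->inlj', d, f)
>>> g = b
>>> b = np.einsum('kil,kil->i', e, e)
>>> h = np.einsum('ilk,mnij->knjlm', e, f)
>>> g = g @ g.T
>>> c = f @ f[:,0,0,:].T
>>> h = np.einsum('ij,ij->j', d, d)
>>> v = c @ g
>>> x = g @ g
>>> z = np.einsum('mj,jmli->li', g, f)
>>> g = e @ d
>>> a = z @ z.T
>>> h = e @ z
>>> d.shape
(5, 2)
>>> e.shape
(5, 37, 5)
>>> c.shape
(17, 17, 5, 17)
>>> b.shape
(37,)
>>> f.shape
(17, 17, 5, 11)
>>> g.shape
(5, 37, 2)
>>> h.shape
(5, 37, 11)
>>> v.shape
(17, 17, 5, 17)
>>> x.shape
(17, 17)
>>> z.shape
(5, 11)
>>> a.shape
(5, 5)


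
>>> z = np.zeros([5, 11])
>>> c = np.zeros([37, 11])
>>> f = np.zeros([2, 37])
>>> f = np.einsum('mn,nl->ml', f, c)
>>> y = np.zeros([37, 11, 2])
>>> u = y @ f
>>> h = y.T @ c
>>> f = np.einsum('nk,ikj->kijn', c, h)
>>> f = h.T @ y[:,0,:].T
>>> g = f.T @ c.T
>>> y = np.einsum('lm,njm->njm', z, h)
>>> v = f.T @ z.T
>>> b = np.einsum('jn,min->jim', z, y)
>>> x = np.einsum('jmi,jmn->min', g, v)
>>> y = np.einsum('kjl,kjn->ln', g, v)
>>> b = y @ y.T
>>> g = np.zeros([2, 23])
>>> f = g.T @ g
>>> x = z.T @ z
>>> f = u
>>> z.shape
(5, 11)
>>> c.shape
(37, 11)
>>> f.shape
(37, 11, 11)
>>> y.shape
(37, 5)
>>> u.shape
(37, 11, 11)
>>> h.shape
(2, 11, 11)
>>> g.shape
(2, 23)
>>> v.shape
(37, 11, 5)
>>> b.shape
(37, 37)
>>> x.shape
(11, 11)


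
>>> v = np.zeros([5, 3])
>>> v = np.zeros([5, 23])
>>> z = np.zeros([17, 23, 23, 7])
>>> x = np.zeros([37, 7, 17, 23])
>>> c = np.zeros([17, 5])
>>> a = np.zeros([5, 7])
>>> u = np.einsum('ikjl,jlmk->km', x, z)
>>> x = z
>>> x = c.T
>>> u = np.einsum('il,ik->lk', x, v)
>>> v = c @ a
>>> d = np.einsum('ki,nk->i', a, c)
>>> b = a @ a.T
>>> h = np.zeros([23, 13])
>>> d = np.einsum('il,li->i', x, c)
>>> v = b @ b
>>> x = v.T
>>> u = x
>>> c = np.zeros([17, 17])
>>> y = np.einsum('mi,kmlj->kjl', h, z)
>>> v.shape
(5, 5)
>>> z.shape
(17, 23, 23, 7)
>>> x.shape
(5, 5)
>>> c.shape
(17, 17)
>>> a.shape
(5, 7)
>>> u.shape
(5, 5)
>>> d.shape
(5,)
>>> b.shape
(5, 5)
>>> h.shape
(23, 13)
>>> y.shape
(17, 7, 23)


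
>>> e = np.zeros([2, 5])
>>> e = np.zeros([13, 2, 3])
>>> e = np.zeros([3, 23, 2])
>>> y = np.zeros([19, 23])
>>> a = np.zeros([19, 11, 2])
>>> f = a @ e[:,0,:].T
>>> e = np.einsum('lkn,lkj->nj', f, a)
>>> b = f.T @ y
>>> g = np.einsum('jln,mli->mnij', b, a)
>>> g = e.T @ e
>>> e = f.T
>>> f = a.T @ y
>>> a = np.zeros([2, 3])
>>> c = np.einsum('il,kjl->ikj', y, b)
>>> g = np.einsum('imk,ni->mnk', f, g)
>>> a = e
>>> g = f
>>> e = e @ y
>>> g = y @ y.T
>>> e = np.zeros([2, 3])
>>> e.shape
(2, 3)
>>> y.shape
(19, 23)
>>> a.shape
(3, 11, 19)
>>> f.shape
(2, 11, 23)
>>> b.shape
(3, 11, 23)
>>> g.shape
(19, 19)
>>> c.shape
(19, 3, 11)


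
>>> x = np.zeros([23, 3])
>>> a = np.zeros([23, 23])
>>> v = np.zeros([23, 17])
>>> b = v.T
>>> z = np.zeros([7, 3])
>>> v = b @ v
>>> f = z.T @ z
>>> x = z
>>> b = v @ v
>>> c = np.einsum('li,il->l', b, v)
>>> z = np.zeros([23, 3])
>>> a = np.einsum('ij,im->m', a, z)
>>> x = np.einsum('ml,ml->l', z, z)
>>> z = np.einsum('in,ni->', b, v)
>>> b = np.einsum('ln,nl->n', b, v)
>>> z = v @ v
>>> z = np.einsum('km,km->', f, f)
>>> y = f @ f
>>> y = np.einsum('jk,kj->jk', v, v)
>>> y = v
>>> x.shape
(3,)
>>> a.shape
(3,)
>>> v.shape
(17, 17)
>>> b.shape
(17,)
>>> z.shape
()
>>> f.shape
(3, 3)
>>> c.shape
(17,)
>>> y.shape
(17, 17)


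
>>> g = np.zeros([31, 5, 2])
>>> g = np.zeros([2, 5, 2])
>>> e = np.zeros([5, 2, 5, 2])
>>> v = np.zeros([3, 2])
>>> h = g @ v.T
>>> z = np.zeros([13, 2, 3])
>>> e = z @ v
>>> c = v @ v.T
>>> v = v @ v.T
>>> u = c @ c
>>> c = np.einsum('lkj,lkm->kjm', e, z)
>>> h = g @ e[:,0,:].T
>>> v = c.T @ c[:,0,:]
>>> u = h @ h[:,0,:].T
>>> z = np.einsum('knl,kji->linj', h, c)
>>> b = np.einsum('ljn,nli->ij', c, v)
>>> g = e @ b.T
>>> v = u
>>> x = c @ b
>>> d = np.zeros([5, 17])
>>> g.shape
(13, 2, 3)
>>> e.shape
(13, 2, 2)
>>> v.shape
(2, 5, 2)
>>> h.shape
(2, 5, 13)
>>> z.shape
(13, 3, 5, 2)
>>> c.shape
(2, 2, 3)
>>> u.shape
(2, 5, 2)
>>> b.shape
(3, 2)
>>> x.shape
(2, 2, 2)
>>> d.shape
(5, 17)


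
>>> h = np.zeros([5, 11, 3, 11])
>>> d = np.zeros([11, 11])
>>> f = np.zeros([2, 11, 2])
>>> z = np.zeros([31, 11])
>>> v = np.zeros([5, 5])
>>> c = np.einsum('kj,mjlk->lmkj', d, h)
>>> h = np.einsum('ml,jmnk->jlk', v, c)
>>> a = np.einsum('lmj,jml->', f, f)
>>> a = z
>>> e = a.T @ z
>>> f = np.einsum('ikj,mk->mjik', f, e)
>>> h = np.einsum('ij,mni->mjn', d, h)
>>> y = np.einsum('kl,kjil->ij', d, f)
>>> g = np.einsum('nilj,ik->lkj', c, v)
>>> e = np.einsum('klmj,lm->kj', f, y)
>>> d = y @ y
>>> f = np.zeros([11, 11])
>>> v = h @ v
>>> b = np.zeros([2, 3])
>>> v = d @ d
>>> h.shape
(3, 11, 5)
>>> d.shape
(2, 2)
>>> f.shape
(11, 11)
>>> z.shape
(31, 11)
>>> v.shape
(2, 2)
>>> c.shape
(3, 5, 11, 11)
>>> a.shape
(31, 11)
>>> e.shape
(11, 11)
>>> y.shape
(2, 2)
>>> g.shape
(11, 5, 11)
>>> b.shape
(2, 3)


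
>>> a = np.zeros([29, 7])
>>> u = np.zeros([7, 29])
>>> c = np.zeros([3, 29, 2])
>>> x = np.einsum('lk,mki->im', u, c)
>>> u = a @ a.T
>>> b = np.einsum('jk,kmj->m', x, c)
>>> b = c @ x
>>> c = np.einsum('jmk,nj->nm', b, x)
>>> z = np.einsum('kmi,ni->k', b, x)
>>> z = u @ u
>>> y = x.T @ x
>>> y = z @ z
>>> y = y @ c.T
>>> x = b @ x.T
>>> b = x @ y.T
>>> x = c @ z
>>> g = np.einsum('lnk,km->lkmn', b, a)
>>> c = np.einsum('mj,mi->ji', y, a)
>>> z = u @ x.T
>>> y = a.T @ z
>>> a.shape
(29, 7)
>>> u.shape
(29, 29)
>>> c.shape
(2, 7)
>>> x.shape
(2, 29)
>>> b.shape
(3, 29, 29)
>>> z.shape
(29, 2)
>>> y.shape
(7, 2)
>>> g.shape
(3, 29, 7, 29)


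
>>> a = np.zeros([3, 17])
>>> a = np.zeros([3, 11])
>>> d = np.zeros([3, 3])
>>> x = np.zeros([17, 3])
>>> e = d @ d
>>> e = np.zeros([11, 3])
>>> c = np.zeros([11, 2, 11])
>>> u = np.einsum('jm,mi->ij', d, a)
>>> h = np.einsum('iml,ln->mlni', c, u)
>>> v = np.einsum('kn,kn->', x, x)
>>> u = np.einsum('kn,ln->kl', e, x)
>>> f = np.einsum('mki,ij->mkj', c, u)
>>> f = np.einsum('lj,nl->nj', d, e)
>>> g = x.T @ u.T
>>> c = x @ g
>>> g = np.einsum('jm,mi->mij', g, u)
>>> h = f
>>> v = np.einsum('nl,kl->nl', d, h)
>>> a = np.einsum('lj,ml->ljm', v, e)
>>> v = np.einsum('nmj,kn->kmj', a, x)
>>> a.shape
(3, 3, 11)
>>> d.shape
(3, 3)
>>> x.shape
(17, 3)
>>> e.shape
(11, 3)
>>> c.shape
(17, 11)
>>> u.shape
(11, 17)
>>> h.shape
(11, 3)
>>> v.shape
(17, 3, 11)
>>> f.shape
(11, 3)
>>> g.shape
(11, 17, 3)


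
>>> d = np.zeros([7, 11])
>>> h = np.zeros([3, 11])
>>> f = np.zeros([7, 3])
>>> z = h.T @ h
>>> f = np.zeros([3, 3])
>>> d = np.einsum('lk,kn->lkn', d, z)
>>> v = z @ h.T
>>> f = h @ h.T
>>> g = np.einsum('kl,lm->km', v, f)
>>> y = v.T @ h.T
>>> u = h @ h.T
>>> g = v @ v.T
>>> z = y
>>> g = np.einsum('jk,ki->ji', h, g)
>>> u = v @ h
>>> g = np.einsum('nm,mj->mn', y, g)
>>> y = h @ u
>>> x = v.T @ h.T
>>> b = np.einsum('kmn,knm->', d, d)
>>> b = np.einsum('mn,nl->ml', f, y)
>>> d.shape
(7, 11, 11)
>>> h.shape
(3, 11)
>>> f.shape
(3, 3)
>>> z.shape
(3, 3)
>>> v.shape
(11, 3)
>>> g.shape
(3, 3)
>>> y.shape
(3, 11)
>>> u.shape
(11, 11)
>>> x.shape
(3, 3)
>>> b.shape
(3, 11)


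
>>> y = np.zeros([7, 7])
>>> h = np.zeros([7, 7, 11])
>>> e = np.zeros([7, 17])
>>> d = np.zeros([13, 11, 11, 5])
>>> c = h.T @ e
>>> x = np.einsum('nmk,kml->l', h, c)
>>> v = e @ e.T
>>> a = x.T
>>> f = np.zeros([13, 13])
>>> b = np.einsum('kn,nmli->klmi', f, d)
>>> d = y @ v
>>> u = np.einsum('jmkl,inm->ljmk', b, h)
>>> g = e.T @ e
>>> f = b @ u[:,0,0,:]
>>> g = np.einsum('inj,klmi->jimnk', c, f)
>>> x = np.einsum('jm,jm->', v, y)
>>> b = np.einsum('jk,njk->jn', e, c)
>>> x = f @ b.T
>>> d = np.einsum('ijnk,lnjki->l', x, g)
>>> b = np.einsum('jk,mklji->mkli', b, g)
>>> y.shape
(7, 7)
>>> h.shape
(7, 7, 11)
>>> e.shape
(7, 17)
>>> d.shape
(17,)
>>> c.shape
(11, 7, 17)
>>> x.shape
(13, 11, 11, 7)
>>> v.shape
(7, 7)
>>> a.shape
(17,)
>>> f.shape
(13, 11, 11, 11)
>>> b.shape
(17, 11, 11, 13)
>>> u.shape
(5, 13, 11, 11)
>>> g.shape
(17, 11, 11, 7, 13)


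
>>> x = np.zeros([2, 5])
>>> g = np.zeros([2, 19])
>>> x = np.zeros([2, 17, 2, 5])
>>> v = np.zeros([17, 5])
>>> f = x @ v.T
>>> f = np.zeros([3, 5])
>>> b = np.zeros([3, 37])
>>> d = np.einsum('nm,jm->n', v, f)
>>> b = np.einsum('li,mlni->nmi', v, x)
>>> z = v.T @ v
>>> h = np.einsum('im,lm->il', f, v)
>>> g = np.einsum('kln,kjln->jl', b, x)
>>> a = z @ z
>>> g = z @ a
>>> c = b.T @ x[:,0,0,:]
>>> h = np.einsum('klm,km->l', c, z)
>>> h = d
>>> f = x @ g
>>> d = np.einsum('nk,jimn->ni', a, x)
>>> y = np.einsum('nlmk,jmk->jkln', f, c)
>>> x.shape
(2, 17, 2, 5)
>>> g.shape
(5, 5)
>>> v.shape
(17, 5)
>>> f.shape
(2, 17, 2, 5)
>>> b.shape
(2, 2, 5)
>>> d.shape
(5, 17)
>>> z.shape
(5, 5)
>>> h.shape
(17,)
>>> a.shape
(5, 5)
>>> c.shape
(5, 2, 5)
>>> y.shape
(5, 5, 17, 2)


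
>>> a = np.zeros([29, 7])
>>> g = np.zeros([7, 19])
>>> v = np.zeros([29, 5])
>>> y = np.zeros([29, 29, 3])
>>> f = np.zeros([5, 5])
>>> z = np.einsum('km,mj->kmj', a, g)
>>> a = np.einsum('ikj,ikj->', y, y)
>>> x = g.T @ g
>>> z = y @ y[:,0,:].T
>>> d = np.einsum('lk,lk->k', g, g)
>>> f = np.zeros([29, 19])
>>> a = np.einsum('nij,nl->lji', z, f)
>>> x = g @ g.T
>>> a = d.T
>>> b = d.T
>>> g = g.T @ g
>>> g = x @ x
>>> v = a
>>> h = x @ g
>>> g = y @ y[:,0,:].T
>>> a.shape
(19,)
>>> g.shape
(29, 29, 29)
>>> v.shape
(19,)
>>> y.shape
(29, 29, 3)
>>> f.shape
(29, 19)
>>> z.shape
(29, 29, 29)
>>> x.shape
(7, 7)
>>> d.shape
(19,)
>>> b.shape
(19,)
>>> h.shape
(7, 7)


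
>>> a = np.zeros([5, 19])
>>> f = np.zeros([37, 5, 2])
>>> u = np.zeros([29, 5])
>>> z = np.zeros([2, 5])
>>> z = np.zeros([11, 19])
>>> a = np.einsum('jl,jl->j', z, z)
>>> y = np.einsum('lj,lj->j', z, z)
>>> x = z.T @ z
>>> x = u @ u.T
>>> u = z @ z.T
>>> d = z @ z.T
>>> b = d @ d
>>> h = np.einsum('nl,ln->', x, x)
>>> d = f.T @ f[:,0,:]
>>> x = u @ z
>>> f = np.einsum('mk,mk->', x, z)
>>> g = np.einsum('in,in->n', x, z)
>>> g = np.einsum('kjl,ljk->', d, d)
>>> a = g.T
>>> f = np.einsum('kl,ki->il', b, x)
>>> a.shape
()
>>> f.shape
(19, 11)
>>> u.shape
(11, 11)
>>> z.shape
(11, 19)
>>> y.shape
(19,)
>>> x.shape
(11, 19)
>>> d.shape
(2, 5, 2)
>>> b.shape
(11, 11)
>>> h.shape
()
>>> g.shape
()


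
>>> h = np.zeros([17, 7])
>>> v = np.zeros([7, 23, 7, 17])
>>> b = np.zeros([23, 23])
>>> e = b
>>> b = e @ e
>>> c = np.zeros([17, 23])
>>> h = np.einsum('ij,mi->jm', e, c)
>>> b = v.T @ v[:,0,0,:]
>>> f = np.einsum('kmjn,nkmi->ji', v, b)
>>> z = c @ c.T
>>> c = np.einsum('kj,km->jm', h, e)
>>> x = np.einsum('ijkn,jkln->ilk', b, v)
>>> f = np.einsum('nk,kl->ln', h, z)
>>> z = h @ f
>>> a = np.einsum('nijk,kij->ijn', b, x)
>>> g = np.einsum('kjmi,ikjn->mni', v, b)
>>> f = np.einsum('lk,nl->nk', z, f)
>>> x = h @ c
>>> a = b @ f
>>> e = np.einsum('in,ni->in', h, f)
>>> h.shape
(23, 17)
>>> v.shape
(7, 23, 7, 17)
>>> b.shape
(17, 7, 23, 17)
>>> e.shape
(23, 17)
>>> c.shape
(17, 23)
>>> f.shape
(17, 23)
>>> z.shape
(23, 23)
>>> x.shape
(23, 23)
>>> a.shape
(17, 7, 23, 23)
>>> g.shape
(7, 17, 17)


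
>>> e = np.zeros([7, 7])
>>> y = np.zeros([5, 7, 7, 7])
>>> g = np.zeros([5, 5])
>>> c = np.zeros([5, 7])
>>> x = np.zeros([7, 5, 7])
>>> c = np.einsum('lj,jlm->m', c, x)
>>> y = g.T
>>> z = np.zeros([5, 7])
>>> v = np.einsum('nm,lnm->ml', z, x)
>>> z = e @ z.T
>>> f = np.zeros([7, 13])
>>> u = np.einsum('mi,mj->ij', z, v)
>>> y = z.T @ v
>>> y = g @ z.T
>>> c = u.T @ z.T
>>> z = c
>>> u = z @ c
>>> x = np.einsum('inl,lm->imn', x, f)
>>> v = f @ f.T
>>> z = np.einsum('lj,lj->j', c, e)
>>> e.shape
(7, 7)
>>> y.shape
(5, 7)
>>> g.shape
(5, 5)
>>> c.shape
(7, 7)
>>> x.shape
(7, 13, 5)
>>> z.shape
(7,)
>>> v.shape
(7, 7)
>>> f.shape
(7, 13)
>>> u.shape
(7, 7)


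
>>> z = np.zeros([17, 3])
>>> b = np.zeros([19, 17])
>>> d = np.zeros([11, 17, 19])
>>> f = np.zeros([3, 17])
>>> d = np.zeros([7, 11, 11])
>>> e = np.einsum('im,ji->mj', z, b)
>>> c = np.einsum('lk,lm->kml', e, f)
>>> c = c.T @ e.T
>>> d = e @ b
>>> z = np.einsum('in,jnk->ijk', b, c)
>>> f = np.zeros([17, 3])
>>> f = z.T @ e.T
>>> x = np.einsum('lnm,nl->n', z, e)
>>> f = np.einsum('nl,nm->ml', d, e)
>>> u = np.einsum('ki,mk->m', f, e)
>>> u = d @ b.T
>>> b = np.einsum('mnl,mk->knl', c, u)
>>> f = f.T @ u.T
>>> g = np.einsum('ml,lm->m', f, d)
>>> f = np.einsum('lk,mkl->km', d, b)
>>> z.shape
(19, 3, 3)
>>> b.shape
(19, 17, 3)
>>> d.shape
(3, 17)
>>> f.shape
(17, 19)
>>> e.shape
(3, 19)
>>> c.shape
(3, 17, 3)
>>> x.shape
(3,)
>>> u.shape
(3, 19)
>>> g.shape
(17,)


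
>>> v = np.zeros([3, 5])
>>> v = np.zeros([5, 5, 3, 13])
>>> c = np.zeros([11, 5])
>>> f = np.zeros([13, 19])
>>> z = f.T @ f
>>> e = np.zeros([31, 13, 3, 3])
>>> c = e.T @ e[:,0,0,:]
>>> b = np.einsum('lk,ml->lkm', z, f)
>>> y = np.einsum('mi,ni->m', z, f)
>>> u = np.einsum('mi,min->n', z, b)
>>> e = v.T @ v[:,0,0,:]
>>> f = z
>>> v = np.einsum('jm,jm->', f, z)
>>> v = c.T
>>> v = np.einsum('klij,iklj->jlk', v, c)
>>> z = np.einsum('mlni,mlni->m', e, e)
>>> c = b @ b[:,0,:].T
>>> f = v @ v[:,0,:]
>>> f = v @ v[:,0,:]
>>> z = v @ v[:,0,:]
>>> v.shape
(3, 13, 3)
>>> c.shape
(19, 19, 19)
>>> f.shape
(3, 13, 3)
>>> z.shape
(3, 13, 3)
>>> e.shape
(13, 3, 5, 13)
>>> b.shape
(19, 19, 13)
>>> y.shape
(19,)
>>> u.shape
(13,)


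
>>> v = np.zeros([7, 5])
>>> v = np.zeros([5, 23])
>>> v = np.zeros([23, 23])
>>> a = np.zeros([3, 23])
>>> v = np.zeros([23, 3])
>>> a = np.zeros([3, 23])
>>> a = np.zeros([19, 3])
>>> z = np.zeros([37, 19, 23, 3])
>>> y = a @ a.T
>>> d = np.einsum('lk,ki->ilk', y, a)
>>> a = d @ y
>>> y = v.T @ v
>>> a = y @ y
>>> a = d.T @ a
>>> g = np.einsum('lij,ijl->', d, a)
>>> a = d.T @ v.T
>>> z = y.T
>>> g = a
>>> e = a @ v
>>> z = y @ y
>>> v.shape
(23, 3)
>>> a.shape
(19, 19, 23)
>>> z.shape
(3, 3)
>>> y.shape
(3, 3)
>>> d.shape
(3, 19, 19)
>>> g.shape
(19, 19, 23)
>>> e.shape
(19, 19, 3)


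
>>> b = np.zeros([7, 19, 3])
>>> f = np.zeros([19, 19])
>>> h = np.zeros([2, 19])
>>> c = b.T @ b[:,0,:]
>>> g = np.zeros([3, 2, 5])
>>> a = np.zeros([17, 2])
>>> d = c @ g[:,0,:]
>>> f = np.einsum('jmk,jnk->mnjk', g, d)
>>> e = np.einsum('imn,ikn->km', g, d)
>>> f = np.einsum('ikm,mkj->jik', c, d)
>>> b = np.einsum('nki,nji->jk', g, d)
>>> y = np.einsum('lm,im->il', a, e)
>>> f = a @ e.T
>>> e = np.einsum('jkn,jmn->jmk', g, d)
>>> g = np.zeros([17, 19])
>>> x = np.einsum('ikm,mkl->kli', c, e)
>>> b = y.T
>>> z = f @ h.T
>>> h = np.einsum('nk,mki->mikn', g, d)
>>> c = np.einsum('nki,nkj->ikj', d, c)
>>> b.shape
(17, 19)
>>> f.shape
(17, 19)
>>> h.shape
(3, 5, 19, 17)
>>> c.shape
(5, 19, 3)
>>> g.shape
(17, 19)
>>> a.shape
(17, 2)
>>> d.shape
(3, 19, 5)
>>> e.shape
(3, 19, 2)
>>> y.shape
(19, 17)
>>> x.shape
(19, 2, 3)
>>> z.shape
(17, 2)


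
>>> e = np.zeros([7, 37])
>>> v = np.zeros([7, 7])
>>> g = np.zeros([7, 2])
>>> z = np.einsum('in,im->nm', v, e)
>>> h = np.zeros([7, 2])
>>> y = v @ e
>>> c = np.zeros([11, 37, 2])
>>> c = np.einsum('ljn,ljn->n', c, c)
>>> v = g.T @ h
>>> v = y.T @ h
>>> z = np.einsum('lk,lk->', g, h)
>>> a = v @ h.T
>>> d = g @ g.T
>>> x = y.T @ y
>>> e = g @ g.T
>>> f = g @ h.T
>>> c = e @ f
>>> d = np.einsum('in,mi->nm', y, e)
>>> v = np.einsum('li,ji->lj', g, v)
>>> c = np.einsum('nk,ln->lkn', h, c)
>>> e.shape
(7, 7)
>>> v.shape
(7, 37)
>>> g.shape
(7, 2)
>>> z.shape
()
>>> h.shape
(7, 2)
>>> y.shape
(7, 37)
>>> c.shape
(7, 2, 7)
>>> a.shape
(37, 7)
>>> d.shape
(37, 7)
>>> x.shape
(37, 37)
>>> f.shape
(7, 7)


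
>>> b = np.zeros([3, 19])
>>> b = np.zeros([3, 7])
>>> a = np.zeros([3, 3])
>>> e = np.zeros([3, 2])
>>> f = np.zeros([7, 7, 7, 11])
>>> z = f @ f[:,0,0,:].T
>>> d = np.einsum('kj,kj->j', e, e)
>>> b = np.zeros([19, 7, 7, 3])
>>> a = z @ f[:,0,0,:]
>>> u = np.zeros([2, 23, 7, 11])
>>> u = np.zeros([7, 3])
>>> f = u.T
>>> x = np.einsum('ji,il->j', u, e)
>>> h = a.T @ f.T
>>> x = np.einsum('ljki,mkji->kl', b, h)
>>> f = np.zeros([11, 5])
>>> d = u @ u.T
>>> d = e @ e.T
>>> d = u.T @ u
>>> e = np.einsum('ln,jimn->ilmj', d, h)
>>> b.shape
(19, 7, 7, 3)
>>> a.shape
(7, 7, 7, 11)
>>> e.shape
(7, 3, 7, 11)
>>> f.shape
(11, 5)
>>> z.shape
(7, 7, 7, 7)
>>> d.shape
(3, 3)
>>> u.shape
(7, 3)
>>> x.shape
(7, 19)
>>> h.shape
(11, 7, 7, 3)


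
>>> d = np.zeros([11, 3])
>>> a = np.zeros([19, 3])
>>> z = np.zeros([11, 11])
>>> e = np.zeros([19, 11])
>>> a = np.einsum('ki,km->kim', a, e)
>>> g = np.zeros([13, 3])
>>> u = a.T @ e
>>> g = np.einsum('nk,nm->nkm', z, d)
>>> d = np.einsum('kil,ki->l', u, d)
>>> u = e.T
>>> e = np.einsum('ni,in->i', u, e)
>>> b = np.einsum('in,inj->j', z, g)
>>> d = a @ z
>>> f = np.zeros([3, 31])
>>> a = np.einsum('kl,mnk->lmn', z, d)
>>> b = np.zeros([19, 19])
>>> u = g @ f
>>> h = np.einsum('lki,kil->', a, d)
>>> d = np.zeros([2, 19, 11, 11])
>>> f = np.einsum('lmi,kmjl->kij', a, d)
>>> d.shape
(2, 19, 11, 11)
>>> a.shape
(11, 19, 3)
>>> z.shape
(11, 11)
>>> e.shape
(19,)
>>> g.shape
(11, 11, 3)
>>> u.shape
(11, 11, 31)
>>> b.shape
(19, 19)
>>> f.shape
(2, 3, 11)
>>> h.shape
()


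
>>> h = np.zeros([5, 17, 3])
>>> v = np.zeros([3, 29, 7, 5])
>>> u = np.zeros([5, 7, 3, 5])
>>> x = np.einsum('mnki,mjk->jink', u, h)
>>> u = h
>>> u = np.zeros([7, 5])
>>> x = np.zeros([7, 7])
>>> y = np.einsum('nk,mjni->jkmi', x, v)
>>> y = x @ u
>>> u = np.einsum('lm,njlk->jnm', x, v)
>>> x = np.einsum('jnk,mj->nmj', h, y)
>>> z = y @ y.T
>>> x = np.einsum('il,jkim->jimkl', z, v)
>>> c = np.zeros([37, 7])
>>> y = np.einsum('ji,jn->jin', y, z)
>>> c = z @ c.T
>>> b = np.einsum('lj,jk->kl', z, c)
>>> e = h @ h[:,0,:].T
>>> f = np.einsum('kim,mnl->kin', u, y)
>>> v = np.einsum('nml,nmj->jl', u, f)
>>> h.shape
(5, 17, 3)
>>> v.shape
(5, 7)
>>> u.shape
(29, 3, 7)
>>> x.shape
(3, 7, 5, 29, 7)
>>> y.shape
(7, 5, 7)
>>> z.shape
(7, 7)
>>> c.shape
(7, 37)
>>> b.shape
(37, 7)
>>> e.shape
(5, 17, 5)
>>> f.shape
(29, 3, 5)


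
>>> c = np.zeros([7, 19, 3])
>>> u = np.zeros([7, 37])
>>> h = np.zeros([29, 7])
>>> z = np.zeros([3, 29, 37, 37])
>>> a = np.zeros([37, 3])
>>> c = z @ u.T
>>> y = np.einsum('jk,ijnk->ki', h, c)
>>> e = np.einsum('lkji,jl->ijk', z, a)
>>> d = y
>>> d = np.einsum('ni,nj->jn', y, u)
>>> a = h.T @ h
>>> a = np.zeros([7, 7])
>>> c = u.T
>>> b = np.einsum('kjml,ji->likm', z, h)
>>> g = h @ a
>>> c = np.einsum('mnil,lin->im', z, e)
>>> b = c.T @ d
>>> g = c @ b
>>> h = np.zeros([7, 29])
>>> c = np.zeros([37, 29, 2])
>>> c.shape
(37, 29, 2)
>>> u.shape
(7, 37)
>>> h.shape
(7, 29)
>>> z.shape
(3, 29, 37, 37)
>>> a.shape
(7, 7)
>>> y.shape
(7, 3)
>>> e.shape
(37, 37, 29)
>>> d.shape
(37, 7)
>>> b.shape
(3, 7)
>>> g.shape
(37, 7)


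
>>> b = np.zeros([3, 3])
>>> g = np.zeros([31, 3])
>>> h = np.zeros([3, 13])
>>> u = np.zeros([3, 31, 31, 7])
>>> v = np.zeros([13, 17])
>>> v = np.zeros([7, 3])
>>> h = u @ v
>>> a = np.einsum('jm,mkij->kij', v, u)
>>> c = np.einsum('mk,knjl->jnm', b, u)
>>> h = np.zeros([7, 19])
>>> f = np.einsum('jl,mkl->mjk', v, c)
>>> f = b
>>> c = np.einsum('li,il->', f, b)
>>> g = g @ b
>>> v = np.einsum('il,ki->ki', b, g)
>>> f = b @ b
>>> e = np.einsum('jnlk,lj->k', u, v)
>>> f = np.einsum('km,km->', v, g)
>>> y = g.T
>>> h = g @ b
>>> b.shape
(3, 3)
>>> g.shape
(31, 3)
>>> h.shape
(31, 3)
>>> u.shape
(3, 31, 31, 7)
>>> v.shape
(31, 3)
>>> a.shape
(31, 31, 7)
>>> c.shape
()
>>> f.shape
()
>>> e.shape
(7,)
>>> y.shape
(3, 31)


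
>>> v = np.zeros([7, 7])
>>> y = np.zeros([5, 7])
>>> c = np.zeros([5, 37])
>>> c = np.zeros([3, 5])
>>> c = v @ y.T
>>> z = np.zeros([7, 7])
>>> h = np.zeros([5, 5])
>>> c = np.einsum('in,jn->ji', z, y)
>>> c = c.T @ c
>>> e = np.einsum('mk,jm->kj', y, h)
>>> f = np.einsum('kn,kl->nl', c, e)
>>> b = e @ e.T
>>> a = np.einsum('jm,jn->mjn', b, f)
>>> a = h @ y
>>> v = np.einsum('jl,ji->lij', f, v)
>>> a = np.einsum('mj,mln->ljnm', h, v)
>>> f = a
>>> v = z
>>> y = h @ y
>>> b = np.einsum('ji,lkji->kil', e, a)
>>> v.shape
(7, 7)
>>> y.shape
(5, 7)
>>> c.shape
(7, 7)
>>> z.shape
(7, 7)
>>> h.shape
(5, 5)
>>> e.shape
(7, 5)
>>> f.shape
(7, 5, 7, 5)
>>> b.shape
(5, 5, 7)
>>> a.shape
(7, 5, 7, 5)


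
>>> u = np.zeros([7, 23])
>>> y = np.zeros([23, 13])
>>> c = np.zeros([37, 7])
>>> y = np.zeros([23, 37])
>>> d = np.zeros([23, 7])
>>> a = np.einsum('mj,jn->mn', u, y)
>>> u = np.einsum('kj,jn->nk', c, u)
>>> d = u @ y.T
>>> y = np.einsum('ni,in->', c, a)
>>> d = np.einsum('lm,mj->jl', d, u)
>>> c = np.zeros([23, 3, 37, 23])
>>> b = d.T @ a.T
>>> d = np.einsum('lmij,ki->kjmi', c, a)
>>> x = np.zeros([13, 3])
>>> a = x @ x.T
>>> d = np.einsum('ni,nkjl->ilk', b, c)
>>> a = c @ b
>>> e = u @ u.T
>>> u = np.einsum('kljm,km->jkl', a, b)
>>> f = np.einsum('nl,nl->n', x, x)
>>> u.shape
(37, 23, 3)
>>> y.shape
()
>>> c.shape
(23, 3, 37, 23)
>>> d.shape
(7, 23, 3)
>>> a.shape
(23, 3, 37, 7)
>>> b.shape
(23, 7)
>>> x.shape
(13, 3)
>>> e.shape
(23, 23)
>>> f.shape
(13,)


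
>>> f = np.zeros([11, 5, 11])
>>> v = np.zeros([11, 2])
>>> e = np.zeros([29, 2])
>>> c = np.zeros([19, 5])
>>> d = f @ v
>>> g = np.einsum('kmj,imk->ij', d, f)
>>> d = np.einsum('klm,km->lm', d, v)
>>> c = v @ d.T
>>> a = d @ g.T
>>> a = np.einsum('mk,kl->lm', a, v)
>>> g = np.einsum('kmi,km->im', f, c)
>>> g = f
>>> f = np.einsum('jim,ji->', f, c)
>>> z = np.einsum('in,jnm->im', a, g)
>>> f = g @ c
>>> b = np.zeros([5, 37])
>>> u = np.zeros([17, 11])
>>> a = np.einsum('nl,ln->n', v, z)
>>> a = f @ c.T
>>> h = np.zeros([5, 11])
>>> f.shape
(11, 5, 5)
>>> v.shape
(11, 2)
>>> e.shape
(29, 2)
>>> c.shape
(11, 5)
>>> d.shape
(5, 2)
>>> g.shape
(11, 5, 11)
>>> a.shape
(11, 5, 11)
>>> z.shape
(2, 11)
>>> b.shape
(5, 37)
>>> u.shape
(17, 11)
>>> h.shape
(5, 11)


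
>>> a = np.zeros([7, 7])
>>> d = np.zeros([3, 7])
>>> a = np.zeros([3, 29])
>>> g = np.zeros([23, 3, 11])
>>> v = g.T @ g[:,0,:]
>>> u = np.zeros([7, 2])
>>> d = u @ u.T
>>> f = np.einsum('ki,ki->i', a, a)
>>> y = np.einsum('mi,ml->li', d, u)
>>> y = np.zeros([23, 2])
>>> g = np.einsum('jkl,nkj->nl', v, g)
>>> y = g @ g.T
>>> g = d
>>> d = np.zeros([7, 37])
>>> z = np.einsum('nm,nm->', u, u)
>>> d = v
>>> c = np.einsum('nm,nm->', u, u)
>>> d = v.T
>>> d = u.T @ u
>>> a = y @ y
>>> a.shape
(23, 23)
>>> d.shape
(2, 2)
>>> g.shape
(7, 7)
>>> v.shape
(11, 3, 11)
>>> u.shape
(7, 2)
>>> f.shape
(29,)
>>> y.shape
(23, 23)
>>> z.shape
()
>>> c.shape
()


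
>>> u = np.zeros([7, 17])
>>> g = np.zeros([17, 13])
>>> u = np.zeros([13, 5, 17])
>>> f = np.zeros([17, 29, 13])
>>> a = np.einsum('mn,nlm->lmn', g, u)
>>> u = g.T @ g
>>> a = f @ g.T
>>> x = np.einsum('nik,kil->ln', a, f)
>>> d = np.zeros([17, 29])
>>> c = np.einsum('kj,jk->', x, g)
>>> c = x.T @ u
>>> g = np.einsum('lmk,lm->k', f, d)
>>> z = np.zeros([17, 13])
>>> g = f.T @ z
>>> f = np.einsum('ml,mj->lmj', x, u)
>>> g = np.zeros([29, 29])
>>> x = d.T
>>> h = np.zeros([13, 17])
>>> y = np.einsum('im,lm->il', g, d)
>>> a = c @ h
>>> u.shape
(13, 13)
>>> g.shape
(29, 29)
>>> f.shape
(17, 13, 13)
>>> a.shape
(17, 17)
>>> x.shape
(29, 17)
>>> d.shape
(17, 29)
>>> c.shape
(17, 13)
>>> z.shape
(17, 13)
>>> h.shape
(13, 17)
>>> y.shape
(29, 17)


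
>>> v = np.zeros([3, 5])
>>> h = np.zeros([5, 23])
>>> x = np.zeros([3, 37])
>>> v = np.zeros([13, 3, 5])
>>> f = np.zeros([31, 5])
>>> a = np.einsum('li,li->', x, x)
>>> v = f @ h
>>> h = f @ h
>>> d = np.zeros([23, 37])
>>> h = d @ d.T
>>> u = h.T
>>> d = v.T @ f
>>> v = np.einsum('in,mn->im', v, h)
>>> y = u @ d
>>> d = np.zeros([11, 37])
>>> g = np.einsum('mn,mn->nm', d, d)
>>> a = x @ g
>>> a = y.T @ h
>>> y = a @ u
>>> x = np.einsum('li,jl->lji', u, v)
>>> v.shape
(31, 23)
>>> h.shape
(23, 23)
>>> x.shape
(23, 31, 23)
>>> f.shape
(31, 5)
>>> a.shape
(5, 23)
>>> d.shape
(11, 37)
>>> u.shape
(23, 23)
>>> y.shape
(5, 23)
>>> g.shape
(37, 11)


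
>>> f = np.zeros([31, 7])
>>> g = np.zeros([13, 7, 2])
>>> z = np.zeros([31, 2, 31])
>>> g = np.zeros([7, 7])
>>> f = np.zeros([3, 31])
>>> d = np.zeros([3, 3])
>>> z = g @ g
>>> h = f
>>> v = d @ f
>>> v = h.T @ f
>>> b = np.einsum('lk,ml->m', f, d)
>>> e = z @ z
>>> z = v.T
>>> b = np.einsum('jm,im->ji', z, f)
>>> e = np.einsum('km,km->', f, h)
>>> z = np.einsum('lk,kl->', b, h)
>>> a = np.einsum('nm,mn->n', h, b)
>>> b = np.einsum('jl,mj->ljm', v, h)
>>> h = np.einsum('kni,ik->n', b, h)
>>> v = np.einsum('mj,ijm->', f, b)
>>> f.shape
(3, 31)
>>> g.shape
(7, 7)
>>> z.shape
()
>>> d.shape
(3, 3)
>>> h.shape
(31,)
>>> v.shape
()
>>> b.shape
(31, 31, 3)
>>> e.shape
()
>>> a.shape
(3,)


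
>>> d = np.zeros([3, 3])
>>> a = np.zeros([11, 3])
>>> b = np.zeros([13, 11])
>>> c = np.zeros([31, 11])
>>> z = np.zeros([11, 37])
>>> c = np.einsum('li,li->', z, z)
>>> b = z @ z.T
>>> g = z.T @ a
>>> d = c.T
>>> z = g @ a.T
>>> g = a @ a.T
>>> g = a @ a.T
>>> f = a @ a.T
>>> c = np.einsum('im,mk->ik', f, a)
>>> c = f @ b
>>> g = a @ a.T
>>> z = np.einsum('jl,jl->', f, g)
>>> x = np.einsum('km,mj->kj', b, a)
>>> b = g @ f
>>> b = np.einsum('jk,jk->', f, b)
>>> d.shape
()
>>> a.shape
(11, 3)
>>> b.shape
()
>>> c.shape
(11, 11)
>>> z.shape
()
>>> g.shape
(11, 11)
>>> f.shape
(11, 11)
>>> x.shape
(11, 3)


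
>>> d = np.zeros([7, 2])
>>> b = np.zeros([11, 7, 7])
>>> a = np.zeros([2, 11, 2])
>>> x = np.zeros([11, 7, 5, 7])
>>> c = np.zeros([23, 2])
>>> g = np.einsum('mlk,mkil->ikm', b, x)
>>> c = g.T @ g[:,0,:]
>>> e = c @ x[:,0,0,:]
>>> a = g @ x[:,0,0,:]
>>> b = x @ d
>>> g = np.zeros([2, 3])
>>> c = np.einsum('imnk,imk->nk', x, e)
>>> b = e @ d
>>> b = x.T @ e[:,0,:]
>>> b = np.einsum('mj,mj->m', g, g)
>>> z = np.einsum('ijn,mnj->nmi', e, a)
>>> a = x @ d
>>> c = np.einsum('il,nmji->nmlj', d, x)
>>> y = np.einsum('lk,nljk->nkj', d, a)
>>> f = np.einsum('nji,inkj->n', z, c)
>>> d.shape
(7, 2)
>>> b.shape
(2,)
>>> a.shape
(11, 7, 5, 2)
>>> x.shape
(11, 7, 5, 7)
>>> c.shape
(11, 7, 2, 5)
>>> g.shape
(2, 3)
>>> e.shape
(11, 7, 7)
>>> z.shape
(7, 5, 11)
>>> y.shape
(11, 2, 5)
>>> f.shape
(7,)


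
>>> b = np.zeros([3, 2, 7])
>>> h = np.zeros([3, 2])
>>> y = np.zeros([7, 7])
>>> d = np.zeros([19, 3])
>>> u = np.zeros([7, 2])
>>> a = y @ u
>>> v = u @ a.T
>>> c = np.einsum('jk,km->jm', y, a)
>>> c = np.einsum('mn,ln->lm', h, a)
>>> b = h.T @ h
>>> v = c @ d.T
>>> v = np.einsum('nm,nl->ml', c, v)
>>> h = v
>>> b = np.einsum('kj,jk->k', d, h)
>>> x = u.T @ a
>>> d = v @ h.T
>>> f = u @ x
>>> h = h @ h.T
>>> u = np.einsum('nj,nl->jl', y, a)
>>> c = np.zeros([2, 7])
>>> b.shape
(19,)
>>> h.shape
(3, 3)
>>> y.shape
(7, 7)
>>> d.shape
(3, 3)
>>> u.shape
(7, 2)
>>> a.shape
(7, 2)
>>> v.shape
(3, 19)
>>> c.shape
(2, 7)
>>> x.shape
(2, 2)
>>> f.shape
(7, 2)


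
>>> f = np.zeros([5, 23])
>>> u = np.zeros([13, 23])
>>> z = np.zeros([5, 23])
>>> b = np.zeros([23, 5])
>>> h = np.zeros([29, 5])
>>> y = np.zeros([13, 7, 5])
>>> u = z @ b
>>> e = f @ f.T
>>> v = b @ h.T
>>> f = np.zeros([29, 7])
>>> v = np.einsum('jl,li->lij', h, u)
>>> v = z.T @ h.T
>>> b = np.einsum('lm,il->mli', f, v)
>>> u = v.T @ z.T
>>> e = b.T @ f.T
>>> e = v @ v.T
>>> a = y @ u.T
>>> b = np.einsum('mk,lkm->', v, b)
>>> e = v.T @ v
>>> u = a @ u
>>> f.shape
(29, 7)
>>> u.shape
(13, 7, 5)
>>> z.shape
(5, 23)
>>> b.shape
()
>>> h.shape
(29, 5)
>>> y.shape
(13, 7, 5)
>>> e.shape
(29, 29)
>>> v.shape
(23, 29)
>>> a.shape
(13, 7, 29)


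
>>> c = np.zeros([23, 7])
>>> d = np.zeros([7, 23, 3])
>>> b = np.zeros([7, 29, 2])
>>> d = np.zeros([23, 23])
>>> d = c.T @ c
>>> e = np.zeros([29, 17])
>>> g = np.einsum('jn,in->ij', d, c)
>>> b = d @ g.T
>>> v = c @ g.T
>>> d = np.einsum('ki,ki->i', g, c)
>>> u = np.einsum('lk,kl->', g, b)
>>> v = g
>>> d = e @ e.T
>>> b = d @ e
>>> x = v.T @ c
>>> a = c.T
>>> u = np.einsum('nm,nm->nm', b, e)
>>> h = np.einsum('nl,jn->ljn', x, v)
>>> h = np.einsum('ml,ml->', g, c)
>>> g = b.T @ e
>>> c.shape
(23, 7)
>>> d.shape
(29, 29)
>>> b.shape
(29, 17)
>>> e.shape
(29, 17)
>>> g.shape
(17, 17)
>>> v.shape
(23, 7)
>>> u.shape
(29, 17)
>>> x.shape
(7, 7)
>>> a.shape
(7, 23)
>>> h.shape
()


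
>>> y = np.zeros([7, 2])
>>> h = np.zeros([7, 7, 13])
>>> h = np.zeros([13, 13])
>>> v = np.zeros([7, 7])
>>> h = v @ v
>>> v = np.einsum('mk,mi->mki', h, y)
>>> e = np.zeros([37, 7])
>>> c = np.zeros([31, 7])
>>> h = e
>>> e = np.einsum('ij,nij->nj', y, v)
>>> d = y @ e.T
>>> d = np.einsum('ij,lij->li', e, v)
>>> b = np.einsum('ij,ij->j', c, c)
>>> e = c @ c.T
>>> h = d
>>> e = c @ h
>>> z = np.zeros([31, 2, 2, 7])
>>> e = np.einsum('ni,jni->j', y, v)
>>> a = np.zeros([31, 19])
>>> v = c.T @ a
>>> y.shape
(7, 2)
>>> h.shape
(7, 7)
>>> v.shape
(7, 19)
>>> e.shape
(7,)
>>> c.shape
(31, 7)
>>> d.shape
(7, 7)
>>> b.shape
(7,)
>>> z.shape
(31, 2, 2, 7)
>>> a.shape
(31, 19)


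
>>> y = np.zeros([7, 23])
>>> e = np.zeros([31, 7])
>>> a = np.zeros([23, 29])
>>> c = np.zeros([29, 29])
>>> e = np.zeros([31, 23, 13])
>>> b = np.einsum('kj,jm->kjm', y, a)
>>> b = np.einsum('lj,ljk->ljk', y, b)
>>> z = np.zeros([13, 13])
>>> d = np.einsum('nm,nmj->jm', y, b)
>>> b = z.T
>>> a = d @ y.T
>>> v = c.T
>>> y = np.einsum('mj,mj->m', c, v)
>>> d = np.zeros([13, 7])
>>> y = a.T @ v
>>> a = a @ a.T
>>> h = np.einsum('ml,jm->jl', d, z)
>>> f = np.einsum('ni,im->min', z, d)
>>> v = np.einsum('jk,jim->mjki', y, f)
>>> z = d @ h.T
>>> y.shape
(7, 29)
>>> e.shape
(31, 23, 13)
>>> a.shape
(29, 29)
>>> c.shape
(29, 29)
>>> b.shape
(13, 13)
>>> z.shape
(13, 13)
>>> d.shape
(13, 7)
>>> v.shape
(13, 7, 29, 13)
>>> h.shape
(13, 7)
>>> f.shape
(7, 13, 13)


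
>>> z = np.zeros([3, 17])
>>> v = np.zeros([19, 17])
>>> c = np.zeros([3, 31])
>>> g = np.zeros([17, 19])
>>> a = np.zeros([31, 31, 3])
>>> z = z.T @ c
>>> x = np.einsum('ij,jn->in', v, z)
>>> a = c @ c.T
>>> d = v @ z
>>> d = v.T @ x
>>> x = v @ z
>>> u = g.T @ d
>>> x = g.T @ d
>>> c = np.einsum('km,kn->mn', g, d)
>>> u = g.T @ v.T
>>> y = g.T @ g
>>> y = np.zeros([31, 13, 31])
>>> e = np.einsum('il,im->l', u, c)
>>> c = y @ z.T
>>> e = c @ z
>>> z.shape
(17, 31)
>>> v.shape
(19, 17)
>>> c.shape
(31, 13, 17)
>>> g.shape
(17, 19)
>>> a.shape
(3, 3)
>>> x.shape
(19, 31)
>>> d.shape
(17, 31)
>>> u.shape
(19, 19)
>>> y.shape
(31, 13, 31)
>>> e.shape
(31, 13, 31)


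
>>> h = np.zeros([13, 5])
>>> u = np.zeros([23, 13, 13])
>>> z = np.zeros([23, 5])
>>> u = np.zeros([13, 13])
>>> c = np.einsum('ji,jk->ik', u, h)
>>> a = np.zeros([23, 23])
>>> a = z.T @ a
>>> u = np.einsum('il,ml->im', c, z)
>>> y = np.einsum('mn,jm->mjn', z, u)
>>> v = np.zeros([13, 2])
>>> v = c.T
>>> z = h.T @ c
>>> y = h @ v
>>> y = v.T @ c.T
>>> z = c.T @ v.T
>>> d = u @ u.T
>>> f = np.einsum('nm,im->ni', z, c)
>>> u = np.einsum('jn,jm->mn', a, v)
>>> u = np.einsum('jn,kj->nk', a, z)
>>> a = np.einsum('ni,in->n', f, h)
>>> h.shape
(13, 5)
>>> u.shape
(23, 5)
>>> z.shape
(5, 5)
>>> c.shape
(13, 5)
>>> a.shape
(5,)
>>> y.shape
(13, 13)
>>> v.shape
(5, 13)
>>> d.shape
(13, 13)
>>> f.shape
(5, 13)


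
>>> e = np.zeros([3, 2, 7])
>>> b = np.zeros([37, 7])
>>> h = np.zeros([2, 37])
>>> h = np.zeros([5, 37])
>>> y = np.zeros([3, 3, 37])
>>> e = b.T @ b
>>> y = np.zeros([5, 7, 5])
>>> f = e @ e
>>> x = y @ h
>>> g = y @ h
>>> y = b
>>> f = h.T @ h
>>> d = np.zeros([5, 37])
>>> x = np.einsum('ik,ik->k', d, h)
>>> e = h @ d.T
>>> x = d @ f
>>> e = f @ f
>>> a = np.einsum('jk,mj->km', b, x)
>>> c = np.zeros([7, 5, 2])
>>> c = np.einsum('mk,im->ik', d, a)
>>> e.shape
(37, 37)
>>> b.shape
(37, 7)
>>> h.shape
(5, 37)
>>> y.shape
(37, 7)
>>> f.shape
(37, 37)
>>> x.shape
(5, 37)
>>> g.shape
(5, 7, 37)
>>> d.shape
(5, 37)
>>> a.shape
(7, 5)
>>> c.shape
(7, 37)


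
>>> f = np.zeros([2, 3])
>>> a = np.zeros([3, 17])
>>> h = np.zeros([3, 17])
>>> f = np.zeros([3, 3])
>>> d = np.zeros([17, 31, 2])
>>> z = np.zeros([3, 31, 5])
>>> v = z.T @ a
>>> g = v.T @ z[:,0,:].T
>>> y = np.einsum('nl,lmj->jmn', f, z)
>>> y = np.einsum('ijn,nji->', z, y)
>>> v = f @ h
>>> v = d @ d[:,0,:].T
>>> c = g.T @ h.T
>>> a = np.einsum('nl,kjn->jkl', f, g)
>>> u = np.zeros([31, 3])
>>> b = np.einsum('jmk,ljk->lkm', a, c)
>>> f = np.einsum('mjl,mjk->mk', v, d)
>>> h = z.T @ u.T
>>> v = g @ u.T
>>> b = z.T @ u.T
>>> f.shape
(17, 2)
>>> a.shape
(31, 17, 3)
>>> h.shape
(5, 31, 31)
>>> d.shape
(17, 31, 2)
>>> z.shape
(3, 31, 5)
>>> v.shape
(17, 31, 31)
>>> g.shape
(17, 31, 3)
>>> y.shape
()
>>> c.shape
(3, 31, 3)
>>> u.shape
(31, 3)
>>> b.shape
(5, 31, 31)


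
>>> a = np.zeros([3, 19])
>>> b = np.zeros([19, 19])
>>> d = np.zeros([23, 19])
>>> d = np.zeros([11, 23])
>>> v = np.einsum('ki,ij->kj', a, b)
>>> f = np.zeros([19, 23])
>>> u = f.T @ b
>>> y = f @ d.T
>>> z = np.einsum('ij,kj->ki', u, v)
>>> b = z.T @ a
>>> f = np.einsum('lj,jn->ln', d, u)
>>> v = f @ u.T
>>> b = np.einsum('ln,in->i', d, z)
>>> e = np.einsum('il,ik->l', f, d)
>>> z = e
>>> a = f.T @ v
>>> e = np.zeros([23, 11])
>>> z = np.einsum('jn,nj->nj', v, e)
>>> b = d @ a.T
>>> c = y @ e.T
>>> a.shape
(19, 23)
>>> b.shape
(11, 19)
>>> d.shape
(11, 23)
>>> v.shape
(11, 23)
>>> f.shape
(11, 19)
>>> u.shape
(23, 19)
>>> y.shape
(19, 11)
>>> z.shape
(23, 11)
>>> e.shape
(23, 11)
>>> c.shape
(19, 23)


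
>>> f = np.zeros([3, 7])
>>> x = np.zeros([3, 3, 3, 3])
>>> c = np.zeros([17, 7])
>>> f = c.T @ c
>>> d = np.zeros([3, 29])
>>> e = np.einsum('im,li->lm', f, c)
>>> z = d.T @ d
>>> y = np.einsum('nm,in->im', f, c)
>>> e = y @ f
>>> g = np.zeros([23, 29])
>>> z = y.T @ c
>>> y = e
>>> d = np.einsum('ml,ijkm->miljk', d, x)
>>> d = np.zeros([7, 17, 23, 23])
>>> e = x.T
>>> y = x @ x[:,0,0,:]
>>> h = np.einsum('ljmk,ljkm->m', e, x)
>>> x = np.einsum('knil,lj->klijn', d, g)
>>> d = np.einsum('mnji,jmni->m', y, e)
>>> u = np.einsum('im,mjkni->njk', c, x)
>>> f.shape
(7, 7)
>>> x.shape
(7, 23, 23, 29, 17)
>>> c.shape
(17, 7)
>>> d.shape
(3,)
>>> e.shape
(3, 3, 3, 3)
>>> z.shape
(7, 7)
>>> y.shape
(3, 3, 3, 3)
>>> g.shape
(23, 29)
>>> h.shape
(3,)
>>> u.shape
(29, 23, 23)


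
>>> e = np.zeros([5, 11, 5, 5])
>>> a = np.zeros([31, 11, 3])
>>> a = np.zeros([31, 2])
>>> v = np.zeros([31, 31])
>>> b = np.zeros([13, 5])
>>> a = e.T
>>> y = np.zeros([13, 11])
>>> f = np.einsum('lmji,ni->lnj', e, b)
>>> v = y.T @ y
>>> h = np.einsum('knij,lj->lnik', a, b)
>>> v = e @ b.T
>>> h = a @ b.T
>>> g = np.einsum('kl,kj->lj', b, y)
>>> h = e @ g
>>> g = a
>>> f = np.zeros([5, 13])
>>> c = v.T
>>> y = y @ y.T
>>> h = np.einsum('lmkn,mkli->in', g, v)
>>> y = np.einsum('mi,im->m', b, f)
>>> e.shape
(5, 11, 5, 5)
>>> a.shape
(5, 5, 11, 5)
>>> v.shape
(5, 11, 5, 13)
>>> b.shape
(13, 5)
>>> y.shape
(13,)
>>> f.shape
(5, 13)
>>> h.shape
(13, 5)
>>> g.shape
(5, 5, 11, 5)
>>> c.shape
(13, 5, 11, 5)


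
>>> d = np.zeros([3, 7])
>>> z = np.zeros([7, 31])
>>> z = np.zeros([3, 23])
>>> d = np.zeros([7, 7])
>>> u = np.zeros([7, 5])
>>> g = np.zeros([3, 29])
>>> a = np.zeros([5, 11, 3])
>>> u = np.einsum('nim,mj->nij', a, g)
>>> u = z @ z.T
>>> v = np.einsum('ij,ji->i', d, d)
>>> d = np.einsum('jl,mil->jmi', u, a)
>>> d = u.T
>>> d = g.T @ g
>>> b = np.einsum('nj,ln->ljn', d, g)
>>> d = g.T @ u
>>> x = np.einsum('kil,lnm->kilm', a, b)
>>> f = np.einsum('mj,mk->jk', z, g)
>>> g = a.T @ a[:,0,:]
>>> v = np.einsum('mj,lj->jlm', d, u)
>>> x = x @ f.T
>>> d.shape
(29, 3)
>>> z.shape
(3, 23)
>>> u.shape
(3, 3)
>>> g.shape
(3, 11, 3)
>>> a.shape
(5, 11, 3)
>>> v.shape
(3, 3, 29)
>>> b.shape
(3, 29, 29)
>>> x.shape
(5, 11, 3, 23)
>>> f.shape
(23, 29)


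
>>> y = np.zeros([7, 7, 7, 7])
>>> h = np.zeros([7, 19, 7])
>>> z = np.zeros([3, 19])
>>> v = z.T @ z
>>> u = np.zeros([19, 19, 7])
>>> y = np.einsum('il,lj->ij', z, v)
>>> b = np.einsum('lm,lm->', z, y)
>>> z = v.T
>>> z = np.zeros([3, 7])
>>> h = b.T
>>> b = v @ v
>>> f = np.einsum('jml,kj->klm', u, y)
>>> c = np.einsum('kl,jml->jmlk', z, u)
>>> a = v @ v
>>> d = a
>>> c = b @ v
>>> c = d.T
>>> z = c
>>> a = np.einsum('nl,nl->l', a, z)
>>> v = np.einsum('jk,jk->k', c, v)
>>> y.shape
(3, 19)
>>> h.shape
()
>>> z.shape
(19, 19)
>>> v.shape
(19,)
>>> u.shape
(19, 19, 7)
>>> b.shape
(19, 19)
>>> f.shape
(3, 7, 19)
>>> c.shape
(19, 19)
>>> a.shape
(19,)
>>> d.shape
(19, 19)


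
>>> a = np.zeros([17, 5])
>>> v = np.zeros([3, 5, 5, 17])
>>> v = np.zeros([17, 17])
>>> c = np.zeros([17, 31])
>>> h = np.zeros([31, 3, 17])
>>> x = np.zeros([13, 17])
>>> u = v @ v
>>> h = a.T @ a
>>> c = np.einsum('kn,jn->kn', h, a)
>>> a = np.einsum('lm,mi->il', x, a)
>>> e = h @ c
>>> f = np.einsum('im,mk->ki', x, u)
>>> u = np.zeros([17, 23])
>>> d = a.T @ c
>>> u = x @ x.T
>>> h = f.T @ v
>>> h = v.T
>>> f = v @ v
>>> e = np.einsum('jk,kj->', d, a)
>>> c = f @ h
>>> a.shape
(5, 13)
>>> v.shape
(17, 17)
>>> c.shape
(17, 17)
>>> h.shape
(17, 17)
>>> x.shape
(13, 17)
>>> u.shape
(13, 13)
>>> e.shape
()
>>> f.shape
(17, 17)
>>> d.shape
(13, 5)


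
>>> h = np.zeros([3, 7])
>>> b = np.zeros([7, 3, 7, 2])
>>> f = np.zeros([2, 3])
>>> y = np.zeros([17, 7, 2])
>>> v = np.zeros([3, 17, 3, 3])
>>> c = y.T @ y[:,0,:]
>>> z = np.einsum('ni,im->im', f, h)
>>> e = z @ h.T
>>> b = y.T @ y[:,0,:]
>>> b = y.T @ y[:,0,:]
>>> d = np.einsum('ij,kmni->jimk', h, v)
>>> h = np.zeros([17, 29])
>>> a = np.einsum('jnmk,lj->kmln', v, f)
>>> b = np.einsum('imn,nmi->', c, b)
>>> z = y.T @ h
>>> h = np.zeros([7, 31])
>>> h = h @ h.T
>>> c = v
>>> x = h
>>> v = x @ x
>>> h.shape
(7, 7)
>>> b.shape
()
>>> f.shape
(2, 3)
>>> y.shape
(17, 7, 2)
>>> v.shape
(7, 7)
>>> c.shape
(3, 17, 3, 3)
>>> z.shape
(2, 7, 29)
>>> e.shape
(3, 3)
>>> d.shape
(7, 3, 17, 3)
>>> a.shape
(3, 3, 2, 17)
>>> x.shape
(7, 7)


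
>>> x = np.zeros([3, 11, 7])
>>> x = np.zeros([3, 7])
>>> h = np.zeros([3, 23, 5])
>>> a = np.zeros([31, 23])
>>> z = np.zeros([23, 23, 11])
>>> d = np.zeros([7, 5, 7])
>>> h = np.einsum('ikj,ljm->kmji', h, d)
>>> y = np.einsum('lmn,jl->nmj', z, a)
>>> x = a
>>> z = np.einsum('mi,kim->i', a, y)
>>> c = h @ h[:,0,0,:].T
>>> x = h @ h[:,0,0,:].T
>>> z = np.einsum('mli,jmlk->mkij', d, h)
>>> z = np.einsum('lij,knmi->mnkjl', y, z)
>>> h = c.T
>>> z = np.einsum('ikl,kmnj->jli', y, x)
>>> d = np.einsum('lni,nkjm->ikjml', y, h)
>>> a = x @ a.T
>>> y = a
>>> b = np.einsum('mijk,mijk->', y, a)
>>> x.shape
(23, 7, 5, 23)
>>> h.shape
(23, 5, 7, 23)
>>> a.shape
(23, 7, 5, 31)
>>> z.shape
(23, 31, 11)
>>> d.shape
(31, 5, 7, 23, 11)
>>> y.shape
(23, 7, 5, 31)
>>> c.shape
(23, 7, 5, 23)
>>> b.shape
()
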